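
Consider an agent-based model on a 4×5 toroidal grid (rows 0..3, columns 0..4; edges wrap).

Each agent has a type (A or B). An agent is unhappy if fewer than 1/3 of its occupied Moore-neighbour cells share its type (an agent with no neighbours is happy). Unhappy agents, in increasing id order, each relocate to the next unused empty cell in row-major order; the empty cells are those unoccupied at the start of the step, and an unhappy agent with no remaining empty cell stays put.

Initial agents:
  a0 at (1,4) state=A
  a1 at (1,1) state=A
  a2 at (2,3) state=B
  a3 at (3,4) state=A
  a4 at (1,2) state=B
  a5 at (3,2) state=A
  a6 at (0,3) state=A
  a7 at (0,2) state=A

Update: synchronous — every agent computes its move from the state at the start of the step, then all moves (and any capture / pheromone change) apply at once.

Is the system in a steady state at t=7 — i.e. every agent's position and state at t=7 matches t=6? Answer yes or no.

no

t=1: a0@(1,4):A a1@(1,1):A a2@(0,0):B a3@(3,4):A a4@(0,1):B a5@(3,2):A a6@(0,3):A a7@(0,2):A
t=2: a0@(1,4):A a1@(1,1):A a2@(0,4):B a3@(3,4):A a4@(1,0):B a5@(3,2):A a6@(0,3):A a7@(0,2):A
t=3: a0@(1,4):A a1@(1,1):A a2@(0,0):B a3@(3,4):A a4@(1,0):B a5@(3,2):A a6@(0,3):A a7@(0,2):A
t=4: a0@(1,4):A a1@(1,1):A a2@(0,1):B a3@(3,4):A a4@(1,0):B a5@(3,2):A a6@(0,3):A a7@(0,2):A
t=5: a0@(1,4):A a1@(1,1):A a2@(0,0):B a3@(3,4):A a4@(1,0):B a5@(3,2):A a6@(0,3):A a7@(0,2):A
t=6: a0@(1,4):A a1@(1,1):A a2@(0,1):B a3@(3,4):A a4@(1,0):B a5@(3,2):A a6@(0,3):A a7@(0,2):A
t=7: a0@(1,4):A a1@(1,1):A a2@(0,0):B a3@(3,4):A a4@(1,0):B a5@(3,2):A a6@(0,3):A a7@(0,2):A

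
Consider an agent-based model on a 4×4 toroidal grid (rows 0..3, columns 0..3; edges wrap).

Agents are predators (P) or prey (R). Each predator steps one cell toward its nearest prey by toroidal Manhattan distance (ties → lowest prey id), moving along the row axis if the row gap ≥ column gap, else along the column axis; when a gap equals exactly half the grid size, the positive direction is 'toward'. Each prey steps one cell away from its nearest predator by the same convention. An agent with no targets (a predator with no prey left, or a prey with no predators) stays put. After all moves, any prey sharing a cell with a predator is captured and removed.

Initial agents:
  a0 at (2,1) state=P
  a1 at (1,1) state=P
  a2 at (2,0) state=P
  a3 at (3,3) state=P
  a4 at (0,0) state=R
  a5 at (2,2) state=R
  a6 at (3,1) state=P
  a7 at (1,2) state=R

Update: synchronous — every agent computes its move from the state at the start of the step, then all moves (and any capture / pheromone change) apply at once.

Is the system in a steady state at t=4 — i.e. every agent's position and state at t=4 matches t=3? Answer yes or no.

t=1: a0@(2,2):P a1@(1,2):P a2@(3,0):P a3@(0,3):P a5@(2,3):R a6@(0,1):P a7@(1,3):R
t=2: a0@(2,3):P a1@(1,3):P a2@(2,0):P a3@(1,3):P a6@(0,2):P a7@(1,0):R
t=3: a0@(1,3):P a1@(1,0):P a2@(1,0):P a3@(1,0):P a6@(0,3):P a7@(1,1):R
t=4: a0@(1,0):P a1@(1,1):P a2@(1,1):P a3@(1,1):P a6@(0,0):P a7@(1,2):R

no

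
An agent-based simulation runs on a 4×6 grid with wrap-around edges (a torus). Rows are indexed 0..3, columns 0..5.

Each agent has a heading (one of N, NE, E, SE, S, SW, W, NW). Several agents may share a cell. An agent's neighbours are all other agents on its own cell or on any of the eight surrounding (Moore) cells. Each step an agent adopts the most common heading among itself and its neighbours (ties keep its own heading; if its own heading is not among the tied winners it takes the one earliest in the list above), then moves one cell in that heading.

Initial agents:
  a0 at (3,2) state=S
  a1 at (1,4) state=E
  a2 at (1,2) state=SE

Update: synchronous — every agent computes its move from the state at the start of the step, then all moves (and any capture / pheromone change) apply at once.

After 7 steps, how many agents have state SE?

1

t=1: a0@(0,2):S a1@(1,5):E a2@(2,3):SE
t=2: a0@(1,2):S a1@(1,0):E a2@(3,4):SE
t=3: a0@(2,2):S a1@(1,1):E a2@(0,5):SE
t=4: a0@(3,2):S a1@(1,2):E a2@(1,0):SE
t=5: a0@(0,2):S a1@(1,3):E a2@(2,1):SE
t=6: a0@(1,2):S a1@(1,4):E a2@(3,2):SE
t=7: a0@(2,2):S a1@(1,5):E a2@(0,3):SE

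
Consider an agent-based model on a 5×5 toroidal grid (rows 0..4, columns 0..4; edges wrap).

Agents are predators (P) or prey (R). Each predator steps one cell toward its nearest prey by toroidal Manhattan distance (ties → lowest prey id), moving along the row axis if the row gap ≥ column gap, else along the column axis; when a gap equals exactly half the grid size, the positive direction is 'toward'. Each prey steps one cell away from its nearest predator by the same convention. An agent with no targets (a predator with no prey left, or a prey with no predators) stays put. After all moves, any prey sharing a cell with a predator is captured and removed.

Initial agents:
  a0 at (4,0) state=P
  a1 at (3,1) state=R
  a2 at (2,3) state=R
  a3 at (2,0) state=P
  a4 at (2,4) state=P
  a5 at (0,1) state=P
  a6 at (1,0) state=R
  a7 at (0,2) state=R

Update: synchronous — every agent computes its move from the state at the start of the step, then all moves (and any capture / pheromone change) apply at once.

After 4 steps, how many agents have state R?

4

t=1: a0@(3,0):P a1@(2,1):R a2@(2,2):R a3@(1,0):P a4@(2,3):P a5@(0,2):P a6@(0,0):R a7@(0,3):R
t=2: a0@(2,0):P a1@(1,1):R a2@(2,1):R a3@(0,0):P a4@(2,2):P a5@(0,3):P a6@(4,0):R a7@(0,4):R
t=3: a0@(2,1):P a1@(0,1):R a2@(2,2):R a3@(4,0):P a4@(2,1):P a5@(0,4):P a6@(3,0):R a7@(0,3):R
t=4: a0@(2,2):P a1@(4,1):R a2@(2,3):R a3@(3,0):P a4@(2,2):P a5@(0,3):P a6@(2,0):R a7@(0,2):R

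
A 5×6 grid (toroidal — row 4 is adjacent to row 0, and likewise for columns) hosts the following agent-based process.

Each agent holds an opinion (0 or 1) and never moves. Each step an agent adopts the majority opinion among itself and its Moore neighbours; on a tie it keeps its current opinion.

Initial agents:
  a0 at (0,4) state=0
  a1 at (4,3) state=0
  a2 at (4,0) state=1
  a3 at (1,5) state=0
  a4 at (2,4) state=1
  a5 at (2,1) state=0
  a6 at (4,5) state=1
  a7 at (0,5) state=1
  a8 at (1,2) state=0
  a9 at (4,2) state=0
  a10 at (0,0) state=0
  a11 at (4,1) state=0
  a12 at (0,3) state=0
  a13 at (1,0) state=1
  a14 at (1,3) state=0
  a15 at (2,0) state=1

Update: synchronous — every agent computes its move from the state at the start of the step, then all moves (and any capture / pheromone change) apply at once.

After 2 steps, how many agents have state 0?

t=1: a0@(0,4):0 a1@(4,3):0 a2@(4,0):1 a3@(1,5):1 a4@(2,4):0 a5@(2,1):0 a6@(4,5):1 a7@(0,5):1 a8@(1,2):0 a9@(4,2):0 a10@(0,0):1 a11@(4,1):0 a12@(0,3):0 a13@(1,0):1 a14@(1,3):0 a15@(2,0):1
t=2: (unchanged — steady state)

9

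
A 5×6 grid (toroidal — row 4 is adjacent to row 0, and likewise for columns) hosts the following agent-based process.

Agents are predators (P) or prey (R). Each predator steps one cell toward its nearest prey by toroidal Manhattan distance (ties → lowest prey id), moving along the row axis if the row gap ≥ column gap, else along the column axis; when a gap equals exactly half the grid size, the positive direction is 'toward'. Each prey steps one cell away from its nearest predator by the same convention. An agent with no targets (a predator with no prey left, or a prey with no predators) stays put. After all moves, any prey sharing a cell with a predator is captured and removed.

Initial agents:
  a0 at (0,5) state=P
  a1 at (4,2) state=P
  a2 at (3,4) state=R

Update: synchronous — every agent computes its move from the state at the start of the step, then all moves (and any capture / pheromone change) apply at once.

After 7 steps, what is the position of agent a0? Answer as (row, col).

(3, 5)

t=1: a0@(4,5):P a1@(4,3):P a2@(2,4):R
t=2: a0@(3,5):P a1@(3,3):P a2@(1,4):R
t=3: a0@(2,5):P a1@(2,3):P a2@(0,4):R
t=4: a0@(1,5):P a1@(1,3):P a2@(4,4):R
t=5: a0@(0,5):P a1@(0,3):P a2@(3,4):R
t=6: a0@(4,5):P a1@(4,3):P a2@(2,4):R
t=7: a0@(3,5):P a1@(3,3):P a2@(1,4):R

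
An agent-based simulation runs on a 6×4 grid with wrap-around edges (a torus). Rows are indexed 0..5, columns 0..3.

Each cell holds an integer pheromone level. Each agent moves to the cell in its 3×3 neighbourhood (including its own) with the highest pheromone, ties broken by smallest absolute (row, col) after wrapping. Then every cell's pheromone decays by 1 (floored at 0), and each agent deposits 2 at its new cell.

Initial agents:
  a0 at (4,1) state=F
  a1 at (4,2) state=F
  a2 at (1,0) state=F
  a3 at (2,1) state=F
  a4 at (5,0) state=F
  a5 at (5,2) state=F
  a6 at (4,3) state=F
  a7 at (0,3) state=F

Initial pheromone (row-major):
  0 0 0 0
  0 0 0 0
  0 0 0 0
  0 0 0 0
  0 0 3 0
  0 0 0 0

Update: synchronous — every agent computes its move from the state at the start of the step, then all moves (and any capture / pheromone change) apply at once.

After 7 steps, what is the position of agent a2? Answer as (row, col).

t=1: a0@(4,2) a1@(4,2) a2@(0,0) a3@(1,0) a4@(0,0) a5@(4,2) a6@(4,2) a7@(0,0) | pheromone: 6 0 0 0 / 2 0 0 0 / 0 0 0 0 / 0 0 0 0 / 0 0 10 0 / 0 0 0 0
t=2: a0@(4,2) a1@(4,2) a2@(0,0) a3@(0,0) a4@(0,0) a5@(4,2) a6@(4,2) a7@(0,0) | pheromone: 13 0 0 0 / 1 0 0 0 / 0 0 0 0 / 0 0 0 0 / 0 0 17 0 / 0 0 0 0
t=3: a0@(4,2) a1@(4,2) a2@(0,0) a3@(0,0) a4@(0,0) a5@(4,2) a6@(4,2) a7@(0,0) | pheromone: 20 0 0 0 / 0 0 0 0 / 0 0 0 0 / 0 0 0 0 / 0 0 24 0 / 0 0 0 0
t=4: a0@(4,2) a1@(4,2) a2@(0,0) a3@(0,0) a4@(0,0) a5@(4,2) a6@(4,2) a7@(0,0) | pheromone: 27 0 0 0 / 0 0 0 0 / 0 0 0 0 / 0 0 0 0 / 0 0 31 0 / 0 0 0 0
t=5: a0@(4,2) a1@(4,2) a2@(0,0) a3@(0,0) a4@(0,0) a5@(4,2) a6@(4,2) a7@(0,0) | pheromone: 34 0 0 0 / 0 0 0 0 / 0 0 0 0 / 0 0 0 0 / 0 0 38 0 / 0 0 0 0
t=6: a0@(4,2) a1@(4,2) a2@(0,0) a3@(0,0) a4@(0,0) a5@(4,2) a6@(4,2) a7@(0,0) | pheromone: 41 0 0 0 / 0 0 0 0 / 0 0 0 0 / 0 0 0 0 / 0 0 45 0 / 0 0 0 0
t=7: a0@(4,2) a1@(4,2) a2@(0,0) a3@(0,0) a4@(0,0) a5@(4,2) a6@(4,2) a7@(0,0) | pheromone: 48 0 0 0 / 0 0 0 0 / 0 0 0 0 / 0 0 0 0 / 0 0 52 0 / 0 0 0 0

(0, 0)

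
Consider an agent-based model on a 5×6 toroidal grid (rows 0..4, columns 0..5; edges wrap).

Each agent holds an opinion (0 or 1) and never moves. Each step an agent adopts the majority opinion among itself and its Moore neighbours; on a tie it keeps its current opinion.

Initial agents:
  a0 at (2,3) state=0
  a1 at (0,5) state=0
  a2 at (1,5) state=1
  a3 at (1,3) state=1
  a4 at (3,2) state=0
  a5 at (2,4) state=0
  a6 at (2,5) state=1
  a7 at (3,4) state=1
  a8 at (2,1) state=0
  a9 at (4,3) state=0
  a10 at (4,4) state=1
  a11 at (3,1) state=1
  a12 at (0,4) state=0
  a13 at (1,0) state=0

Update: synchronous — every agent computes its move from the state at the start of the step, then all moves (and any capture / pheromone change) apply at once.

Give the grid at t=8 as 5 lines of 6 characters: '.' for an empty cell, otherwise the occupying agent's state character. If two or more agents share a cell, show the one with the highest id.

....00
0..0.0
.0.011
.00.1.
...00.

t=1: a0@(2,3):0 a1@(0,5):0 a2@(1,5):0 a3@(1,3):0 a4@(3,2):0 a5@(2,4):1 a6@(2,5):1 a7@(3,4):1 a8@(2,1):0 a9@(4,3):0 a10@(4,4):0 a11@(3,1):0 a12@(0,4):0 a13@(1,0):0
t=2: (unchanged — steady state)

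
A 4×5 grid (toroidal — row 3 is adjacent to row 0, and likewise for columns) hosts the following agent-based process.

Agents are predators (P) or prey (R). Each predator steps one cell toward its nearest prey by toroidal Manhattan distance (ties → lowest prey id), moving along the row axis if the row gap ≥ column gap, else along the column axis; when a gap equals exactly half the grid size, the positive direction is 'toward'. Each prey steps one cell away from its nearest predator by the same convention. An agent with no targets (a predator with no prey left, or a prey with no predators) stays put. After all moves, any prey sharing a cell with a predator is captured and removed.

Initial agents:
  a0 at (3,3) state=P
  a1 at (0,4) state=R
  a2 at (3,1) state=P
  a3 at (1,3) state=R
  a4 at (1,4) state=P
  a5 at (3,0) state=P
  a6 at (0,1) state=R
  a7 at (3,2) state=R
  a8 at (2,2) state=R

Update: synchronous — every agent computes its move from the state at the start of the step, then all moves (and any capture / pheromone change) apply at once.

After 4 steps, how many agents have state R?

t=1: a0@(3,2):P a1@(3,4):R a2@(0,1):P a3@(1,2):R a4@(0,4):P a5@(0,0):P a6@(1,1):R a7@(3,1):R a8@(1,2):R
t=2: a0@(3,1):P a1@(2,4):R a2@(1,1):P a3@(0,2):R a4@(3,4):P a5@(3,0):P a6@(2,1):R a8@(0,2):R
t=3: a0@(2,1):P a1@(1,4):R a2@(2,1):P a3@(1,2):R a4@(2,4):P a5@(2,0):P a6@(1,1):R a8@(1,2):R
t=4: a0@(1,1):P a1@(0,4):R a2@(1,1):P a3@(0,2):R a4@(1,4):P a5@(1,0):P a6@(0,1):R a8@(0,2):R

4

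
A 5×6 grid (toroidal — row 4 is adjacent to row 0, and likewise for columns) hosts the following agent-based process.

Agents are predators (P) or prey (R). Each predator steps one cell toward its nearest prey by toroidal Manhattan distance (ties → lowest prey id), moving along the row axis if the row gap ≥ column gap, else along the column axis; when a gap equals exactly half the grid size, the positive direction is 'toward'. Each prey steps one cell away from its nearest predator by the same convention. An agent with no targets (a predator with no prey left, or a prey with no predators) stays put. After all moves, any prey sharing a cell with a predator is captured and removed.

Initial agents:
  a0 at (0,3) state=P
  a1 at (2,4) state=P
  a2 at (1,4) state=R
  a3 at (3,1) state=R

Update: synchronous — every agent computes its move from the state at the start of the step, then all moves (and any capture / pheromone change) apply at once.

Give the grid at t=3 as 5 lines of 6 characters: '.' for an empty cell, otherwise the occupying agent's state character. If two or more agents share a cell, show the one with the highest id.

t=1: a0@(1,3):P a1@(1,4):P a2@(0,4):R a3@(2,1):R
t=2: a0@(0,3):P a1@(0,4):P a2@(4,4):R a3@(2,0):R
t=3: a0@(4,3):P a1@(4,4):P a2@(3,4):R a3@(3,0):R

......
......
......
R...R.
...PP.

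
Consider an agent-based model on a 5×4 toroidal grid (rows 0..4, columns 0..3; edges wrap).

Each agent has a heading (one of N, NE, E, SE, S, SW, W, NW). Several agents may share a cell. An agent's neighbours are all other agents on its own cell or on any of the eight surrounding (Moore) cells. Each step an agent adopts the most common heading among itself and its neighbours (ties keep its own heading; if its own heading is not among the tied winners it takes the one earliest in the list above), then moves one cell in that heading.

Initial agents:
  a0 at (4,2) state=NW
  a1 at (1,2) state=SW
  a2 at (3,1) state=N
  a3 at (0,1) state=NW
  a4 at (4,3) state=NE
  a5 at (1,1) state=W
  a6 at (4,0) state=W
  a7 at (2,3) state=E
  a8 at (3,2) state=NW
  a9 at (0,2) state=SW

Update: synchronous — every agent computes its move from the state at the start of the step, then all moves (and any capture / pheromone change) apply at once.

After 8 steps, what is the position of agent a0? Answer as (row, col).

t=1: a0@(3,1):NW a1@(2,1):SW a2@(2,0):NW a3@(4,0):NW a4@(3,2):NW a5@(2,0):SW a6@(4,3):W a7@(2,0):E a8@(2,1):NW a9@(1,1):SW
t=2: a0@(2,0):NW a1@(1,0):NW a2@(1,3):NW a3@(3,3):NW a4@(2,1):NW a5@(3,3):SW a6@(3,2):NW a7@(3,3):SW a8@(1,0):NW a9@(2,0):SW
t=3: a0@(1,3):NW a1@(0,3):NW a2@(0,2):NW a3@(2,2):NW a4@(1,0):NW a5@(4,2):SW a6@(2,1):NW a7@(4,2):SW a8@(0,3):NW a9@(1,3):NW
t=4: a0@(0,2):NW a1@(4,2):NW a2@(4,1):NW a3@(1,1):NW a4@(0,3):NW a5@(3,1):NW a6@(1,0):NW a7@(3,1):NW a8@(4,2):NW a9@(0,2):NW
t=5: a0@(4,1):NW a1@(3,1):NW a2@(3,0):NW a3@(0,0):NW a4@(4,2):NW a5@(2,0):NW a6@(0,3):NW a7@(2,0):NW a8@(3,1):NW a9@(4,1):NW
t=6: a0@(3,0):NW a1@(2,0):NW a2@(2,3):NW a3@(4,3):NW a4@(3,1):NW a5@(1,3):NW a6@(4,2):NW a7@(1,3):NW a8@(2,0):NW a9@(3,0):NW
t=7: a0@(2,3):NW a1@(1,3):NW a2@(1,2):NW a3@(3,2):NW a4@(2,0):NW a5@(0,2):NW a6@(3,1):NW a7@(0,2):NW a8@(1,3):NW a9@(2,3):NW
t=8: a0@(1,2):NW a1@(0,2):NW a2@(0,1):NW a3@(2,1):NW a4@(1,3):NW a5@(4,1):NW a6@(2,0):NW a7@(4,1):NW a8@(0,2):NW a9@(1,2):NW

(1, 2)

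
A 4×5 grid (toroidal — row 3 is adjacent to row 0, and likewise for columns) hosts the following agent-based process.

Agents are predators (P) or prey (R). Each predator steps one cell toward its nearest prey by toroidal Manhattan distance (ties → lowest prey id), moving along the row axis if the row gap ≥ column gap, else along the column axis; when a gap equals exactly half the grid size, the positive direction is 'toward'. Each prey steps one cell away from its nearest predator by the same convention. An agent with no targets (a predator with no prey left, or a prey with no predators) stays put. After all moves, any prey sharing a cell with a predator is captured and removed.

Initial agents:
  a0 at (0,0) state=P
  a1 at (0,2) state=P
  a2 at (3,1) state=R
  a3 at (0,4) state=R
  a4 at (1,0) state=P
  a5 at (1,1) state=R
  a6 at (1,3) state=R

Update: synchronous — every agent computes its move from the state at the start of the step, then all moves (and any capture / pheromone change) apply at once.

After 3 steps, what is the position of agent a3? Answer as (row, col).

t=1: a0@(0,4):P a1@(3,2):P a2@(2,1):R a3@(0,3):R a4@(1,1):P a5@(1,2):R a6@(2,3):R
t=2: a0@(0,3):P a1@(2,2):P a2@(3,1):R a3@(0,2):R a4@(2,1):P a5@(1,3):R a6@(1,3):R
t=3: a0@(0,2):P a1@(3,2):P a2@(0,1):R a3@(0,1):R a4@(3,1):P a5@(2,3):R a6@(2,3):R

(0, 1)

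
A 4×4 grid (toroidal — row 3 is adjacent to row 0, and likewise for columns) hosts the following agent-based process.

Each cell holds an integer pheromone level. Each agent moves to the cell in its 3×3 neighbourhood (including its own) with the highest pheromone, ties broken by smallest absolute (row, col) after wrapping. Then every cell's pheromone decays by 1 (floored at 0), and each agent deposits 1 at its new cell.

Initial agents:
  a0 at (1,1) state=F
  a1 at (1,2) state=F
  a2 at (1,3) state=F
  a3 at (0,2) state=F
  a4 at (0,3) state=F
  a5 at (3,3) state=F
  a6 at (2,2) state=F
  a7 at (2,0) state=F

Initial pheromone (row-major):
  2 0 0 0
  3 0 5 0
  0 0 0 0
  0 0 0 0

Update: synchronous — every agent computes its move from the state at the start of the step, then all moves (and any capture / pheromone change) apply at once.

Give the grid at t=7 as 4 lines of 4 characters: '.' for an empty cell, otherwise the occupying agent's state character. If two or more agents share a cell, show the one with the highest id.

....
F.F.
....
....

t=1: a0@(1,2) a1@(1,2) a2@(1,2) a3@(1,2) a4@(1,2) a5@(0,0) a6@(1,2) a7@(1,0) | pheromone: 2 0 0 0 / 3 0 10 0 / 0 0 0 0 / 0 0 0 0
t=2: a0@(1,2) a1@(1,2) a2@(1,2) a3@(1,2) a4@(1,2) a5@(1,0) a6@(1,2) a7@(1,0) | pheromone: 1 0 0 0 / 4 0 15 0 / 0 0 0 0 / 0 0 0 0
t=3: a0@(1,2) a1@(1,2) a2@(1,2) a3@(1,2) a4@(1,2) a5@(1,0) a6@(1,2) a7@(1,0) | pheromone: 0 0 0 0 / 5 0 20 0 / 0 0 0 0 / 0 0 0 0
t=4: a0@(1,2) a1@(1,2) a2@(1,2) a3@(1,2) a4@(1,2) a5@(1,0) a6@(1,2) a7@(1,0) | pheromone: 0 0 0 0 / 6 0 25 0 / 0 0 0 0 / 0 0 0 0
t=5: a0@(1,2) a1@(1,2) a2@(1,2) a3@(1,2) a4@(1,2) a5@(1,0) a6@(1,2) a7@(1,0) | pheromone: 0 0 0 0 / 7 0 30 0 / 0 0 0 0 / 0 0 0 0
t=6: a0@(1,2) a1@(1,2) a2@(1,2) a3@(1,2) a4@(1,2) a5@(1,0) a6@(1,2) a7@(1,0) | pheromone: 0 0 0 0 / 8 0 35 0 / 0 0 0 0 / 0 0 0 0
t=7: a0@(1,2) a1@(1,2) a2@(1,2) a3@(1,2) a4@(1,2) a5@(1,0) a6@(1,2) a7@(1,0) | pheromone: 0 0 0 0 / 9 0 40 0 / 0 0 0 0 / 0 0 0 0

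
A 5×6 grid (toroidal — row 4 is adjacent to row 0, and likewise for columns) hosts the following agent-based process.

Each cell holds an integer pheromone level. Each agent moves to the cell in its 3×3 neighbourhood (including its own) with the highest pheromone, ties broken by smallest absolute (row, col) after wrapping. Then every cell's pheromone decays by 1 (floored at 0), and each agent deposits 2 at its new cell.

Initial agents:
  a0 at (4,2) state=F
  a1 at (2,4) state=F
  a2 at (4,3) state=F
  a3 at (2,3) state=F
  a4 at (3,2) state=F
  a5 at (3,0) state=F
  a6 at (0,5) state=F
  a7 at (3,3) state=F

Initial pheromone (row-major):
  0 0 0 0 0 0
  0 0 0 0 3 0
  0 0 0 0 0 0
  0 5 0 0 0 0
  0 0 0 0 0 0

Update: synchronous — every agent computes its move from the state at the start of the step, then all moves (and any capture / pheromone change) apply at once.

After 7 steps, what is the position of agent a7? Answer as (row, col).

t=1: a0@(3,1) a1@(1,4) a2@(0,2) a3@(1,4) a4@(3,1) a5@(3,1) a6@(1,4) a7@(2,2) | pheromone: 0 0 2 0 0 0 / 0 0 0 0 8 0 / 0 0 2 0 0 0 / 0 10 0 0 0 0 / 0 0 0 0 0 0
t=2: a0@(3,1) a1@(1,4) a2@(0,2) a3@(1,4) a4@(3,1) a5@(3,1) a6@(1,4) a7@(3,1) | pheromone: 0 0 3 0 0 0 / 0 0 0 0 13 0 / 0 0 1 0 0 0 / 0 17 0 0 0 0 / 0 0 0 0 0 0
t=3: a0@(3,1) a1@(1,4) a2@(0,2) a3@(1,4) a4@(3,1) a5@(3,1) a6@(1,4) a7@(3,1) | pheromone: 0 0 4 0 0 0 / 0 0 0 0 18 0 / 0 0 0 0 0 0 / 0 24 0 0 0 0 / 0 0 0 0 0 0
t=4: a0@(3,1) a1@(1,4) a2@(0,2) a3@(1,4) a4@(3,1) a5@(3,1) a6@(1,4) a7@(3,1) | pheromone: 0 0 5 0 0 0 / 0 0 0 0 23 0 / 0 0 0 0 0 0 / 0 31 0 0 0 0 / 0 0 0 0 0 0
t=5: a0@(3,1) a1@(1,4) a2@(0,2) a3@(1,4) a4@(3,1) a5@(3,1) a6@(1,4) a7@(3,1) | pheromone: 0 0 6 0 0 0 / 0 0 0 0 28 0 / 0 0 0 0 0 0 / 0 38 0 0 0 0 / 0 0 0 0 0 0
t=6: a0@(3,1) a1@(1,4) a2@(0,2) a3@(1,4) a4@(3,1) a5@(3,1) a6@(1,4) a7@(3,1) | pheromone: 0 0 7 0 0 0 / 0 0 0 0 33 0 / 0 0 0 0 0 0 / 0 45 0 0 0 0 / 0 0 0 0 0 0
t=7: a0@(3,1) a1@(1,4) a2@(0,2) a3@(1,4) a4@(3,1) a5@(3,1) a6@(1,4) a7@(3,1) | pheromone: 0 0 8 0 0 0 / 0 0 0 0 38 0 / 0 0 0 0 0 0 / 0 52 0 0 0 0 / 0 0 0 0 0 0

(3, 1)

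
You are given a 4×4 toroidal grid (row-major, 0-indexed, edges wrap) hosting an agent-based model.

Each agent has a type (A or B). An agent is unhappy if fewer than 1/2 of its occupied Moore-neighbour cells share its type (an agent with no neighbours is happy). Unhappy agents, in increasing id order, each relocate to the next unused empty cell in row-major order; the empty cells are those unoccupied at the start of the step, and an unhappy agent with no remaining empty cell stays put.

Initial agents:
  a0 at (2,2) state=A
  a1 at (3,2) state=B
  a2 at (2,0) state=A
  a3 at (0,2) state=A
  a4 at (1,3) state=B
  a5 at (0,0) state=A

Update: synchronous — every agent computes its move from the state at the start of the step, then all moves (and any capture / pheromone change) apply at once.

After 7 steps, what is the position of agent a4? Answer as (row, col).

t=1: a0@(0,1):A a1@(0,3):B a2@(1,0):A a3@(1,1):A a4@(1,2):B a5@(2,1):A
t=2: a0@(0,1):A a1@(0,3):B a2@(1,0):A a3@(1,1):A a4@(0,0):B a5@(2,1):A
t=3: a0@(0,1):A a1@(0,3):B a2@(1,0):A a3@(1,1):A a4@(0,2):B a5@(2,1):A
t=4: a0@(0,1):A a1@(0,3):B a2@(1,0):A a3@(1,1):A a4@(0,0):B a5@(2,1):A
t=5: a0@(0,1):A a1@(0,3):B a2@(1,0):A a3@(1,1):A a4@(0,2):B a5@(2,1):A
t=6: a0@(0,1):A a1@(0,3):B a2@(1,0):A a3@(1,1):A a4@(0,0):B a5@(2,1):A
t=7: a0@(0,1):A a1@(0,3):B a2@(1,0):A a3@(1,1):A a4@(0,2):B a5@(2,1):A

(0, 2)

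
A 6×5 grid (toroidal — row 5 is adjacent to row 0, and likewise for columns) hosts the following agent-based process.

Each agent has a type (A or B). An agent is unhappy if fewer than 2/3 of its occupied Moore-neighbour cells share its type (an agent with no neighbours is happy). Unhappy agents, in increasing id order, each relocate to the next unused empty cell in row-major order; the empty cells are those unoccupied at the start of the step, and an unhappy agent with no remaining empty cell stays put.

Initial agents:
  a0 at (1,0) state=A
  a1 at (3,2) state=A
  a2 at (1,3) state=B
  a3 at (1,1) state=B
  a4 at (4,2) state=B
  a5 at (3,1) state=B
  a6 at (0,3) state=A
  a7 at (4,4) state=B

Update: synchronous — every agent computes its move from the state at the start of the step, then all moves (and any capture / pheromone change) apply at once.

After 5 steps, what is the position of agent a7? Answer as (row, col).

(4, 4)

t=1: a0@(0,0):A a1@(0,1):A a2@(0,2):B a3@(0,4):B a4@(1,2):B a5@(1,4):B a6@(2,0):A a7@(4,4):B
t=2: a0@(0,3):A a1@(1,0):A a2@(1,1):B a3@(1,3):B a4@(2,1):B a5@(2,2):B a6@(2,3):A a7@(4,4):B
t=3: a0@(0,0):A a1@(0,1):A a2@(1,1):B a3@(0,2):B a4@(2,1):B a5@(2,2):B a6@(0,4):A a7@(4,4):B
t=4: a0@(0,0):A a1@(0,3):A a2@(1,0):B a3@(1,2):B a4@(2,1):B a5@(2,2):B a6@(0,4):A a7@(4,4):B
t=5: a0@(0,1):A a1@(0,2):A a2@(1,1):B a3@(1,2):B a4@(2,1):B a5@(2,2):B a6@(0,4):A a7@(4,4):B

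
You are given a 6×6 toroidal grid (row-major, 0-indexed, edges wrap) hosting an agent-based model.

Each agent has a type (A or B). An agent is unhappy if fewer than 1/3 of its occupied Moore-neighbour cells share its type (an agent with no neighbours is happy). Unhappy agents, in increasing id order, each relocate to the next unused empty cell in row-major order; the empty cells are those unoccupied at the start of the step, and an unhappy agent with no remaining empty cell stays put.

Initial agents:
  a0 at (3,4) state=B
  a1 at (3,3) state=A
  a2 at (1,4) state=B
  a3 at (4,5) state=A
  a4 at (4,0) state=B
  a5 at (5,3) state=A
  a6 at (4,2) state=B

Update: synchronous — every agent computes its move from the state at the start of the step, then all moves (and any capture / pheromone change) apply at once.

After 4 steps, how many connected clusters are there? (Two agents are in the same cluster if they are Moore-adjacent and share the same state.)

2

t=1: a0@(0,0):B a1@(0,1):A a2@(1,4):B a3@(0,2):A a4@(0,3):B a5@(0,4):A a6@(0,5):B
t=2: a0@(0,0):B a1@(0,1):A a2@(1,4):B a3@(0,2):A a4@(0,3):B a5@(1,0):A a6@(0,5):B
t=3: (unchanged — steady state)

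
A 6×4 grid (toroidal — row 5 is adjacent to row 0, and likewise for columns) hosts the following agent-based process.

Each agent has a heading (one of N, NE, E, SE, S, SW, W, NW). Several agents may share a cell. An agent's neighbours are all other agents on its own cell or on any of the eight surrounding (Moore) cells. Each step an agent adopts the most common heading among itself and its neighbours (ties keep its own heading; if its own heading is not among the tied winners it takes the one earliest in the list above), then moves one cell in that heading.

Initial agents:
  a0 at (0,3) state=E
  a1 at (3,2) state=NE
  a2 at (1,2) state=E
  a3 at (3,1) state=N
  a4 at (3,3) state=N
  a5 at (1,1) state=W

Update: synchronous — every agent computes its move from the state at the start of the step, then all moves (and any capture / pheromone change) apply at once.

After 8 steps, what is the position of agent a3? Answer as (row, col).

t=1: a0@(0,0):E a1@(2,2):N a2@(1,3):E a3@(2,1):N a4@(2,3):N a5@(1,0):W
t=2: a0@(0,1):E a1@(1,2):N a2@(1,0):E a3@(1,1):N a4@(1,3):N a5@(0,0):N
t=3: a0@(5,1):N a1@(0,2):N a2@(0,0):N a3@(0,1):N a4@(0,3):N a5@(5,0):N
t=4: a0@(4,1):N a1@(5,2):N a2@(5,0):N a3@(5,1):N a4@(5,3):N a5@(4,0):N
t=5: a0@(3,1):N a1@(4,2):N a2@(4,0):N a3@(4,1):N a4@(4,3):N a5@(3,0):N
t=6: a0@(2,1):N a1@(3,2):N a2@(3,0):N a3@(3,1):N a4@(3,3):N a5@(2,0):N
t=7: a0@(1,1):N a1@(2,2):N a2@(2,0):N a3@(2,1):N a4@(2,3):N a5@(1,0):N
t=8: a0@(0,1):N a1@(1,2):N a2@(1,0):N a3@(1,1):N a4@(1,3):N a5@(0,0):N

(1, 1)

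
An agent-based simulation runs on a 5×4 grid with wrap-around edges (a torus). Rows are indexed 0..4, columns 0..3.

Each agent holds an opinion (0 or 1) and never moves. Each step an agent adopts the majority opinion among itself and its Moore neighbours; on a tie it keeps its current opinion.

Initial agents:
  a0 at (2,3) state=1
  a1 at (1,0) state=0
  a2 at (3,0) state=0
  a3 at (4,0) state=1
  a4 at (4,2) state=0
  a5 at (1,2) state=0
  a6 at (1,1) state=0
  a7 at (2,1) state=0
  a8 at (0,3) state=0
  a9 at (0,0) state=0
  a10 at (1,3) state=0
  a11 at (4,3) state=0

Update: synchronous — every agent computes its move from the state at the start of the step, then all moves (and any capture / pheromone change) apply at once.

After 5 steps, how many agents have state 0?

12

t=1: a0@(2,3):0 a1@(1,0):0 a2@(3,0):0 a3@(4,0):0 a4@(4,2):0 a5@(1,2):0 a6@(1,1):0 a7@(2,1):0 a8@(0,3):0 a9@(0,0):0 a10@(1,3):0 a11@(4,3):0
t=2: (unchanged — steady state)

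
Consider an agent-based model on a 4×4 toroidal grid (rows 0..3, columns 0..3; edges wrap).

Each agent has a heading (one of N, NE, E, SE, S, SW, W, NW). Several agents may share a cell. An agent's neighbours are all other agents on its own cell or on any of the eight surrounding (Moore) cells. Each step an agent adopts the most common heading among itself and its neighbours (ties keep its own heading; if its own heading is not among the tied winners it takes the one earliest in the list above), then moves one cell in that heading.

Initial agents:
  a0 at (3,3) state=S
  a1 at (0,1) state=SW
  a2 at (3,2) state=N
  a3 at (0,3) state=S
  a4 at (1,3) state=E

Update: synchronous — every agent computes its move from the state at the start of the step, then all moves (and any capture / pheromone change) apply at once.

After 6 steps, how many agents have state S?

5

t=1: a0@(0,3):S a1@(1,0):SW a2@(0,2):S a3@(1,3):S a4@(1,0):E
t=2: a0@(1,3):S a1@(2,0):S a2@(1,2):S a3@(2,3):S a4@(2,0):S
t=3: a0@(2,3):S a1@(3,0):S a2@(2,2):S a3@(3,3):S a4@(3,0):S
t=4: a0@(3,3):S a1@(0,0):S a2@(3,2):S a3@(0,3):S a4@(0,0):S
t=5: a0@(0,3):S a1@(1,0):S a2@(0,2):S a3@(1,3):S a4@(1,0):S
t=6: a0@(1,3):S a1@(2,0):S a2@(1,2):S a3@(2,3):S a4@(2,0):S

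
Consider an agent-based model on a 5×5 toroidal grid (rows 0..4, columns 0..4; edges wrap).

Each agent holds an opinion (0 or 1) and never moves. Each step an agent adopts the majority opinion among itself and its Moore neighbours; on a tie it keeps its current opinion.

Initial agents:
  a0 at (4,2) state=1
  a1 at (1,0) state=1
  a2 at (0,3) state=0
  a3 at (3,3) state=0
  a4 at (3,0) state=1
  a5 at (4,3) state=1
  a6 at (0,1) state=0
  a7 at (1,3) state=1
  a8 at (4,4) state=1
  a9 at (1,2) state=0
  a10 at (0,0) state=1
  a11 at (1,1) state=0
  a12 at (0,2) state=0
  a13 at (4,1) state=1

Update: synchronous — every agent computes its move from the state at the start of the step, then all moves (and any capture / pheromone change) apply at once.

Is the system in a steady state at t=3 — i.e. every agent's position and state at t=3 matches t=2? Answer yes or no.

t=1: a0@(4,2):0 a1@(1,0):1 a2@(0,3):1 a3@(3,3):1 a4@(3,0):1 a5@(4,3):1 a6@(0,1):0 a7@(1,3):0 a8@(4,4):1 a9@(1,2):0 a10@(0,0):1 a11@(1,1):0 a12@(0,2):0 a13@(4,1):1
t=2: a0@(4,2):1 a1@(1,0):1 a2@(0,3):0 a3@(3,3):1 a4@(3,0):1 a5@(4,3):1 a6@(0,1):0 a7@(1,3):0 a8@(4,4):1 a9@(1,2):0 a10@(0,0):1 a11@(1,1):0 a12@(0,2):0 a13@(4,1):1
t=3: (unchanged — steady state)

yes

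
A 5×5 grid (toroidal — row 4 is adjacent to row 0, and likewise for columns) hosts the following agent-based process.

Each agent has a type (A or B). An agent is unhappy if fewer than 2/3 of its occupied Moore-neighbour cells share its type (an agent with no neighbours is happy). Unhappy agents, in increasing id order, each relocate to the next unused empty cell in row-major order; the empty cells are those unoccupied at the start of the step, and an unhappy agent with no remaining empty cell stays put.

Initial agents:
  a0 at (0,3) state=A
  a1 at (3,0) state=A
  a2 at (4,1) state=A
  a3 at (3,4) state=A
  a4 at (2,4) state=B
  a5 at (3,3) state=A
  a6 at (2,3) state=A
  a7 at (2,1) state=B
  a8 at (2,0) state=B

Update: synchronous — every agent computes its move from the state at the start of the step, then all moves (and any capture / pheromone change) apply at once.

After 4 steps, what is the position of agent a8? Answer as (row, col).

t=1: a0@(0,3):A a1@(0,0):A a2@(4,1):A a3@(0,1):A a4@(0,2):B a5@(3,3):A a6@(2,3):A a7@(0,4):B a8@(1,0):B
t=2: a0@(1,1):A a1@(1,2):A a2@(4,1):A a3@(1,3):A a4@(1,4):B a5@(3,3):A a6@(2,3):A a7@(2,0):B a8@(2,1):B
t=3: a0@(0,0):A a1@(1,2):A a2@(4,1):A a3@(1,3):A a4@(0,1):B a5@(3,3):A a6@(2,3):A a7@(2,0):B a8@(0,2):B
t=4: a0@(0,3):A a1@(0,4):A a2@(1,0):A a3@(1,3):A a4@(1,1):B a5@(3,3):A a6@(2,3):A a7@(2,0):B a8@(1,4):B

(1, 4)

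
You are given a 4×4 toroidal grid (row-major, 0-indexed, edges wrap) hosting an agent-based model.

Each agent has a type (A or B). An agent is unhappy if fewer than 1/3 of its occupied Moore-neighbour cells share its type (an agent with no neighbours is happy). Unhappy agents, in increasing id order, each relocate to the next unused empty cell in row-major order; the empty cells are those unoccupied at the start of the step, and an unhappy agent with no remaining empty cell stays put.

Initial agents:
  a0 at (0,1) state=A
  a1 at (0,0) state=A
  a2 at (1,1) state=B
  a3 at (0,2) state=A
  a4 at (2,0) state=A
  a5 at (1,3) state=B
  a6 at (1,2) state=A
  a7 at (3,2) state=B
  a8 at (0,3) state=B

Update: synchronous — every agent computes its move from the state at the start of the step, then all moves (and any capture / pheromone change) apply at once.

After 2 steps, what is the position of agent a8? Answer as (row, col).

t=1: a0@(0,1):A a1@(1,0):A a2@(2,1):B a3@(0,2):A a4@(2,2):A a5@(2,3):B a6@(1,2):A a7@(3,2):B a8@(0,3):B
t=2: a0@(0,1):A a1@(0,0):A a2@(1,1):B a3@(0,2):A a4@(1,3):A a5@(2,0):B a6@(1,2):A a7@(3,2):B a8@(3,0):B

(3, 0)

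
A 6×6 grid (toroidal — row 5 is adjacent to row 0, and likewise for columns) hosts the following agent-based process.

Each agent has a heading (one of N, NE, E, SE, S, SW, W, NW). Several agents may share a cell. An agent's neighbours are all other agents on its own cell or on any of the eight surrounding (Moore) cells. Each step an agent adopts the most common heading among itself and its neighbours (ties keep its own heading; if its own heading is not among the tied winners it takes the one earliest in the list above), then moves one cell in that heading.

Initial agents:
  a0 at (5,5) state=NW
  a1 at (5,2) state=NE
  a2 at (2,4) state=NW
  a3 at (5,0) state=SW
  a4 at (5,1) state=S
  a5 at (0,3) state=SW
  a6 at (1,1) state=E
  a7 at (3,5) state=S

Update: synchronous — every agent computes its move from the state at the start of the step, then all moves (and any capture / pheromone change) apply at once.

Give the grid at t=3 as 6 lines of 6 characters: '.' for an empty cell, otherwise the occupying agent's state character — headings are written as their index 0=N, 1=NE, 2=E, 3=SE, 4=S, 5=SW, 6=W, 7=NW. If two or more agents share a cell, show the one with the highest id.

.....4
....2.
.475.1
5.....
......
.7....

t=1: a0@(4,4):NW a1@(4,3):NE a2@(1,3):NW a3@(0,5):SW a4@(0,1):S a5@(1,2):SW a6@(1,2):E a7@(4,5):S
t=2: a0@(3,3):NW a1@(3,4):NE a2@(0,2):NW a3@(1,4):SW a4@(1,1):S a5@(2,1):SW a6@(1,3):E a7@(5,5):S
t=3: a0@(2,2):NW a1@(2,5):NE a2@(5,1):NW a3@(2,3):SW a4@(2,1):S a5@(3,0):SW a6@(1,4):E a7@(0,5):S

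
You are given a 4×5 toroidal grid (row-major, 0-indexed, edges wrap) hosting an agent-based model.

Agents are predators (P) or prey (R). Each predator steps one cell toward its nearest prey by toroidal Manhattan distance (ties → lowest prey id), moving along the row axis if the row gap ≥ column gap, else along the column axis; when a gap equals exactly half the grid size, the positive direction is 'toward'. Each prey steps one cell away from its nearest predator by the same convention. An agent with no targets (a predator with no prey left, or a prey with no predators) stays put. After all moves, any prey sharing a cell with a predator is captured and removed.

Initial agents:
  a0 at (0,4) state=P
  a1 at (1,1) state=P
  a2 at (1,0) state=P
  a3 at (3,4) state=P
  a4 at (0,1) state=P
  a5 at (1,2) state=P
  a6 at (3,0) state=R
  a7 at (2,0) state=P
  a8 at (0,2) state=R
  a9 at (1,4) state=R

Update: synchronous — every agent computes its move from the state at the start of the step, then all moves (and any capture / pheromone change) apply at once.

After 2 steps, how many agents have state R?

3

t=1: a0@(1,4):P a1@(0,1):P a2@(1,4):P a3@(3,0):P a4@(0,2):P a5@(0,2):P a6@(3,1):R a7@(3,0):P a8@(0,3):R a9@(2,4):R
t=2: a0@(2,4):P a1@(3,1):P a2@(2,4):P a3@(3,1):P a4@(0,3):P a5@(0,3):P a6@(2,1):R a7@(3,1):P a8@(0,4):R a9@(3,4):R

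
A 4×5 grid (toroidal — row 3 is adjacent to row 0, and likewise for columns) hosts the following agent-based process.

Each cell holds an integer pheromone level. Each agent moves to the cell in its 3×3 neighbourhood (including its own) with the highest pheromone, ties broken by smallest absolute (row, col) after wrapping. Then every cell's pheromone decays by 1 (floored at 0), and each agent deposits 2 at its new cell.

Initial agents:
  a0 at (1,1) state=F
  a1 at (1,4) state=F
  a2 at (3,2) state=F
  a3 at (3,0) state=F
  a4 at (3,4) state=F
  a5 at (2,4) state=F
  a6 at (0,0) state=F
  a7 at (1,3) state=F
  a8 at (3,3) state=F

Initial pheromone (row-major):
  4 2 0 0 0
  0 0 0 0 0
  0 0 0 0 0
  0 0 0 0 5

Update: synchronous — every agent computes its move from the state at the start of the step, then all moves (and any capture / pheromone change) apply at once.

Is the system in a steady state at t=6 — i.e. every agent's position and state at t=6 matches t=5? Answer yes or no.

yes

t=1: a0@(0,0) a1@(0,0) a2@(0,1) a3@(3,4) a4@(3,4) a5@(3,4) a6@(3,4) a7@(0,2) a8@(3,4) | pheromone: 7 3 2 0 0 / 0 0 0 0 0 / 0 0 0 0 0 / 0 0 0 0 14
t=2: a0@(3,4) a1@(3,4) a2@(0,0) a3@(3,4) a4@(3,4) a5@(3,4) a6@(3,4) a7@(0,1) a8@(3,4) | pheromone: 8 4 1 0 0 / 0 0 0 0 0 / 0 0 0 0 0 / 0 0 0 0 27
t=3: a0@(3,4) a1@(3,4) a2@(3,4) a3@(3,4) a4@(3,4) a5@(3,4) a6@(3,4) a7@(0,0) a8@(3,4) | pheromone: 9 3 0 0 0 / 0 0 0 0 0 / 0 0 0 0 0 / 0 0 0 0 42
t=4: a0@(3,4) a1@(3,4) a2@(3,4) a3@(3,4) a4@(3,4) a5@(3,4) a6@(3,4) a7@(3,4) a8@(3,4) | pheromone: 8 2 0 0 0 / 0 0 0 0 0 / 0 0 0 0 0 / 0 0 0 0 59
t=5: a0@(3,4) a1@(3,4) a2@(3,4) a3@(3,4) a4@(3,4) a5@(3,4) a6@(3,4) a7@(3,4) a8@(3,4) | pheromone: 7 1 0 0 0 / 0 0 0 0 0 / 0 0 0 0 0 / 0 0 0 0 76
t=6: a0@(3,4) a1@(3,4) a2@(3,4) a3@(3,4) a4@(3,4) a5@(3,4) a6@(3,4) a7@(3,4) a8@(3,4) | pheromone: 6 0 0 0 0 / 0 0 0 0 0 / 0 0 0 0 0 / 0 0 0 0 93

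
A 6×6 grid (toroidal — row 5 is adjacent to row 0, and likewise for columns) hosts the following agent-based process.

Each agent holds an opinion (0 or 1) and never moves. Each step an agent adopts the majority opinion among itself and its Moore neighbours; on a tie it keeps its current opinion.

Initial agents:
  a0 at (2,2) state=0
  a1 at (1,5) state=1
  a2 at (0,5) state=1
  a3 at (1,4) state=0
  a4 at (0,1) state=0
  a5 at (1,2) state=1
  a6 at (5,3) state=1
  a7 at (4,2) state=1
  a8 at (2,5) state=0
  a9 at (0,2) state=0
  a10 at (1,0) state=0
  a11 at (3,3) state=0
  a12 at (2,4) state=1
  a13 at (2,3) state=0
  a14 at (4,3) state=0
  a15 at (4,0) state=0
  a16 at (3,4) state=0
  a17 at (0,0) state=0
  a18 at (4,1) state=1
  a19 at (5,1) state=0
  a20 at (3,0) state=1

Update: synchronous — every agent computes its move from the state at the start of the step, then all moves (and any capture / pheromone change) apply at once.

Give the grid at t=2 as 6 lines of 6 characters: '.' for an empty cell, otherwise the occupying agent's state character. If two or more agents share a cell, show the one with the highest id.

000..0
0.0.00
..0000
1..00.
0110..
.0.1..

t=1: a0@(2,2):0 a1@(1,5):0 a2@(0,5):0 a3@(1,4):0 a4@(0,1):0 a5@(1,2):0 a6@(5,3):1 a7@(4,2):1 a8@(2,5):0 a9@(0,2):0 a10@(1,0):0 a11@(3,3):0 a12@(2,4):0 a13@(2,3):0 a14@(4,3):0 a15@(4,0):0 a16@(3,4):0 a17@(0,0):0 a18@(4,1):1 a19@(5,1):0 a20@(3,0):1
t=2: (unchanged — steady state)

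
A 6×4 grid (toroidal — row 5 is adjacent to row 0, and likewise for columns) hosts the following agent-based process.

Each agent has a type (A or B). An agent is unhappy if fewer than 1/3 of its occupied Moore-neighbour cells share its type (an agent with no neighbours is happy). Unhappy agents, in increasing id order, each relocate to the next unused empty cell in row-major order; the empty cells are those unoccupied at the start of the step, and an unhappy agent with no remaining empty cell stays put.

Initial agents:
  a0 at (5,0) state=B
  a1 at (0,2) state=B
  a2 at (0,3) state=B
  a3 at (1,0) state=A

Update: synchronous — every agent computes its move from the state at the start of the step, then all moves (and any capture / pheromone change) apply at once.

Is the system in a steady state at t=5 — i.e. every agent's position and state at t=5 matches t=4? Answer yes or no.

no

t=1: a0@(5,0):B a1@(0,2):B a2@(0,3):B a3@(0,0):A
t=2: a0@(5,0):B a1@(0,2):B a2@(0,3):B a3@(0,1):A
t=3: a0@(5,0):B a1@(0,2):B a2@(0,3):B a3@(0,0):A
t=4: a0@(5,0):B a1@(0,2):B a2@(0,3):B a3@(0,1):A
t=5: a0@(5,0):B a1@(0,2):B a2@(0,3):B a3@(0,0):A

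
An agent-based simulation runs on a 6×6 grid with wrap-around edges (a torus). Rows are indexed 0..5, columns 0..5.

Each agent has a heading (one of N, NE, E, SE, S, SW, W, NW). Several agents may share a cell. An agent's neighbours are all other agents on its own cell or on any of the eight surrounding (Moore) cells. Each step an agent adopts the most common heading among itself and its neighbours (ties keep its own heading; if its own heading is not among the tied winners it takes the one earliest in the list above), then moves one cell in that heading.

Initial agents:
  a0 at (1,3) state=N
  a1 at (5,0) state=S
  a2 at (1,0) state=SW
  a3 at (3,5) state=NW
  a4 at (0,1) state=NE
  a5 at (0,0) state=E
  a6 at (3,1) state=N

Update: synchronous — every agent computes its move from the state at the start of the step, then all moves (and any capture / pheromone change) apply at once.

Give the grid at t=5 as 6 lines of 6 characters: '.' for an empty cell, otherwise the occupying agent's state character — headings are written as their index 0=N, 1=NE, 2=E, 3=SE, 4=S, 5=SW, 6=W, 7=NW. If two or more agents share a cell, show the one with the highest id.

t=1: a0@(0,3):N a1@(0,0):S a2@(2,5):SW a3@(2,4):NW a4@(5,2):NE a5@(0,1):E a6@(2,1):N
t=2: a0@(5,3):N a1@(1,0):S a2@(3,4):SW a3@(1,3):NW a4@(4,3):NE a5@(0,2):E a6@(1,1):N
t=3: a0@(4,3):N a1@(2,0):S a2@(4,3):SW a3@(0,2):NW a4@(3,4):NE a5@(5,2):N a6@(0,1):N
t=4: a0@(3,3):N a1@(3,0):S a2@(3,3):N a3@(5,2):N a4@(2,5):NE a5@(4,2):N a6@(5,1):N
t=5: a0@(2,3):N a1@(4,0):S a2@(2,3):N a3@(4,2):N a4@(1,0):NE a5@(3,2):N a6@(4,1):N

......
1.....
...0..
..0...
400...
......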